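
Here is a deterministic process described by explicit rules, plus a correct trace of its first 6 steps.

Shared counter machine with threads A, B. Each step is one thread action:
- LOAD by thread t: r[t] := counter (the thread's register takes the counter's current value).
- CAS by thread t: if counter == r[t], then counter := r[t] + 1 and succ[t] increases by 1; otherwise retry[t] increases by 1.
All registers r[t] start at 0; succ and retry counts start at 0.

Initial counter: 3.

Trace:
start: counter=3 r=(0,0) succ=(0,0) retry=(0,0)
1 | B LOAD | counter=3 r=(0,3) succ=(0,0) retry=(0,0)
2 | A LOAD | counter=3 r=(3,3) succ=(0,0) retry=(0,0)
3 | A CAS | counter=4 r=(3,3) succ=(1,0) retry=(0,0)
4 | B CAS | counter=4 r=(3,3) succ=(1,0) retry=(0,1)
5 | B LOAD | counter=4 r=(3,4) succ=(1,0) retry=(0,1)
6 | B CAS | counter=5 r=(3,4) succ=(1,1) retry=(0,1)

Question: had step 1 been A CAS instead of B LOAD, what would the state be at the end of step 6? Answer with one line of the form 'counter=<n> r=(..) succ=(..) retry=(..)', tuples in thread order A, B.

counter=5 r=(3,4) succ=(1,1) retry=(1,1)

(re-executing from step 1 with the substitution; state before step 1: counter=3 r=(0,0) succ=(0,0) retry=(0,0))
1 | A CAS | counter=3 r=(0,0) succ=(0,0) retry=(1,0)
2 | A LOAD | counter=3 r=(3,0) succ=(0,0) retry=(1,0)
3 | A CAS | counter=4 r=(3,0) succ=(1,0) retry=(1,0)
4 | B CAS | counter=4 r=(3,0) succ=(1,0) retry=(1,1)
5 | B LOAD | counter=4 r=(3,4) succ=(1,0) retry=(1,1)
6 | B CAS | counter=5 r=(3,4) succ=(1,1) retry=(1,1)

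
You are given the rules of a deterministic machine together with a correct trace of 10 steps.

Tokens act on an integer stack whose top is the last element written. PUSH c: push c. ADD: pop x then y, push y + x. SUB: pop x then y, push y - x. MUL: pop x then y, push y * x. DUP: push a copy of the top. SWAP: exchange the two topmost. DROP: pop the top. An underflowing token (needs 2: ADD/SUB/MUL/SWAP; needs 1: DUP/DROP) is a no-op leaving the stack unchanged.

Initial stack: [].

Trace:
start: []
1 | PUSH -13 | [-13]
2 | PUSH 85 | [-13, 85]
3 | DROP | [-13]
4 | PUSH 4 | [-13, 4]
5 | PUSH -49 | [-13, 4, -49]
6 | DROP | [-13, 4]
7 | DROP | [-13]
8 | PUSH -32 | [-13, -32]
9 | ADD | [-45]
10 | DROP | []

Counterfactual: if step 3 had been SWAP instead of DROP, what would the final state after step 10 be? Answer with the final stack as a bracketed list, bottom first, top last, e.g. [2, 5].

(re-executing from step 3 with the substitution; state before step 3: [-13, 85])
3 | SWAP | [85, -13]
4 | PUSH 4 | [85, -13, 4]
5 | PUSH -49 | [85, -13, 4, -49]
6 | DROP | [85, -13, 4]
7 | DROP | [85, -13]
8 | PUSH -32 | [85, -13, -32]
9 | ADD | [85, -45]
10 | DROP | [85]

[85]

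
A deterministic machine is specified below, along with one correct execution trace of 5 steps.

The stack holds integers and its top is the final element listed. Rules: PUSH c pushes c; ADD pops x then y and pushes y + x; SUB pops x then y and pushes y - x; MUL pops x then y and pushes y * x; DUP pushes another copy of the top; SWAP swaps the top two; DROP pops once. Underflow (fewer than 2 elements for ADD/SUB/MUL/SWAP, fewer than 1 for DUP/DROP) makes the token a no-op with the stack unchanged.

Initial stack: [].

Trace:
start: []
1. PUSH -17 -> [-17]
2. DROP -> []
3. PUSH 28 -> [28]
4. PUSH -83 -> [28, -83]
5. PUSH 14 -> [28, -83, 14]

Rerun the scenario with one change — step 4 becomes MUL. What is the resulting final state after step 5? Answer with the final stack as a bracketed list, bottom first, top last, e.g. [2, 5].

(re-executing from step 4 with the substitution; state before step 4: [28])
4. MUL -> [28]
5. PUSH 14 -> [28, 14]

[28, 14]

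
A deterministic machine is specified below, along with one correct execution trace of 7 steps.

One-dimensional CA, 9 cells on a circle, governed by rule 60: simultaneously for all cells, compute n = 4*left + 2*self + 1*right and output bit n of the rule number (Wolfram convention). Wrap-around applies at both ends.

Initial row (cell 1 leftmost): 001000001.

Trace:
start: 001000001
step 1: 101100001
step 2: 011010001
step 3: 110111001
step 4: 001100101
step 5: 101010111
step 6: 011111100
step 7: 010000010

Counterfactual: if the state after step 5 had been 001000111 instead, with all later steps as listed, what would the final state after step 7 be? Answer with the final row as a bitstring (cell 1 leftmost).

state after step 5 := 001000111
step 6: 101100100
step 7: 111010110

111010110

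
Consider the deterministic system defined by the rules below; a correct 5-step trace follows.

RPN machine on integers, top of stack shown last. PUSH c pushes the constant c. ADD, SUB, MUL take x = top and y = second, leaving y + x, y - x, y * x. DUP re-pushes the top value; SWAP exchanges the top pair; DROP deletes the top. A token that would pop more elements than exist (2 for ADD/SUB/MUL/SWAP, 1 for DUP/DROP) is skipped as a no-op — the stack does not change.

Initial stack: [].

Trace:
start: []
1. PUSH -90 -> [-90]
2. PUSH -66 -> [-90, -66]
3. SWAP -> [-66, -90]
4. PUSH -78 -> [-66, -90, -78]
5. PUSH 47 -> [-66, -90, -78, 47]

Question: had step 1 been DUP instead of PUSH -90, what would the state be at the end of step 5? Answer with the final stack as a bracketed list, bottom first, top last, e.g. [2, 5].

(re-executing from step 1 with the substitution; state before step 1: [])
1. DUP -> []
2. PUSH -66 -> [-66]
3. SWAP -> [-66]
4. PUSH -78 -> [-66, -78]
5. PUSH 47 -> [-66, -78, 47]

[-66, -78, 47]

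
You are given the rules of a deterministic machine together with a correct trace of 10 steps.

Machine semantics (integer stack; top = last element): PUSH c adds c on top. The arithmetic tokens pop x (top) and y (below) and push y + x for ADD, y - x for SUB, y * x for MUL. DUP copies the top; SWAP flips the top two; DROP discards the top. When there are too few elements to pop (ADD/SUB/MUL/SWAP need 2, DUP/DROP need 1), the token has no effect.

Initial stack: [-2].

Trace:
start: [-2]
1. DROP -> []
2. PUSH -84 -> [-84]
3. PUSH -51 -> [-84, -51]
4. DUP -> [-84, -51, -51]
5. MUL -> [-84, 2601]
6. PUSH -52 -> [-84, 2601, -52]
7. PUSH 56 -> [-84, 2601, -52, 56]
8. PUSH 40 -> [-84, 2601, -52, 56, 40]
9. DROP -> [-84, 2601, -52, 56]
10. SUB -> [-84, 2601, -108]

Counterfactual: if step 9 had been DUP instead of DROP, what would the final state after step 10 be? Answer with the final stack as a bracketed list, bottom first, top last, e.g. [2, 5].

[-84, 2601, -52, 56, 0]

(re-executing from step 9 with the substitution; state before step 9: [-84, 2601, -52, 56, 40])
9. DUP -> [-84, 2601, -52, 56, 40, 40]
10. SUB -> [-84, 2601, -52, 56, 0]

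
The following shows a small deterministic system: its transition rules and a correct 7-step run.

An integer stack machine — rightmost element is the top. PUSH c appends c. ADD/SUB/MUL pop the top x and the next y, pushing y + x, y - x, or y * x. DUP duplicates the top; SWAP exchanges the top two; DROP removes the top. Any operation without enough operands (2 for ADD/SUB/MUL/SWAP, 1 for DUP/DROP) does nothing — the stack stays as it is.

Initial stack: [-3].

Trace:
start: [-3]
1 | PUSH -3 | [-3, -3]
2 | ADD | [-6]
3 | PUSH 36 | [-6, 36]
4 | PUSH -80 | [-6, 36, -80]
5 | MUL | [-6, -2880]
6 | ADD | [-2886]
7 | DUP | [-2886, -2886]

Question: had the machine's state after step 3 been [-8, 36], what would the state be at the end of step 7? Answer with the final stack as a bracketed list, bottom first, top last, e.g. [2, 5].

[-2888, -2888]

state after step 3 := [-8, 36]
4 | PUSH -80 | [-8, 36, -80]
5 | MUL | [-8, -2880]
6 | ADD | [-2888]
7 | DUP | [-2888, -2888]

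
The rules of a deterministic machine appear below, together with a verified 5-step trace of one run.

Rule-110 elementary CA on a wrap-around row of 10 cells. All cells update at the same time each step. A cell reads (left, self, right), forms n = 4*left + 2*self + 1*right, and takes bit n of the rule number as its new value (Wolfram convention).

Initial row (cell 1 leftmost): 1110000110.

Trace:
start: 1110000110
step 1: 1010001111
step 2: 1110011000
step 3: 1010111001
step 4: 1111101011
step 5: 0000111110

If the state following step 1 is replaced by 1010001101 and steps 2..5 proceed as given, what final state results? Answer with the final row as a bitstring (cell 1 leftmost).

1100010000

state after step 1 := 1010001101
step 2: 1110011111
step 3: 0010110000
step 4: 0111110000
step 5: 1100010000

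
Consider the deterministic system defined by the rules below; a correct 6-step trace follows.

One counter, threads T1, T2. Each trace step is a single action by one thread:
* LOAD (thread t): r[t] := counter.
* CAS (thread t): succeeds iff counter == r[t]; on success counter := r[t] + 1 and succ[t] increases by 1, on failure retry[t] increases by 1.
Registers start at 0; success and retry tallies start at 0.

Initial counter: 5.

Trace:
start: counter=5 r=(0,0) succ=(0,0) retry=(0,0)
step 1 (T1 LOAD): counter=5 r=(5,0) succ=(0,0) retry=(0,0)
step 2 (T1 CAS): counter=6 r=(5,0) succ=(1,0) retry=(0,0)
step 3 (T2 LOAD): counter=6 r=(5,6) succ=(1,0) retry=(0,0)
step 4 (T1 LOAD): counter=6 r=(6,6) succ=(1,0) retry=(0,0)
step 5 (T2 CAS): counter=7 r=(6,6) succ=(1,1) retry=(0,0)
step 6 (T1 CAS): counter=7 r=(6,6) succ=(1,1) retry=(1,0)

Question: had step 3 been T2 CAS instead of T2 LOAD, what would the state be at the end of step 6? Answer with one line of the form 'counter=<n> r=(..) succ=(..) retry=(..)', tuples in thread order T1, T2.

counter=7 r=(6,0) succ=(2,0) retry=(0,2)

(re-executing from step 3 with the substitution; state before step 3: counter=6 r=(5,0) succ=(1,0) retry=(0,0))
step 3 (T2 CAS): counter=6 r=(5,0) succ=(1,0) retry=(0,1)
step 4 (T1 LOAD): counter=6 r=(6,0) succ=(1,0) retry=(0,1)
step 5 (T2 CAS): counter=6 r=(6,0) succ=(1,0) retry=(0,2)
step 6 (T1 CAS): counter=7 r=(6,0) succ=(2,0) retry=(0,2)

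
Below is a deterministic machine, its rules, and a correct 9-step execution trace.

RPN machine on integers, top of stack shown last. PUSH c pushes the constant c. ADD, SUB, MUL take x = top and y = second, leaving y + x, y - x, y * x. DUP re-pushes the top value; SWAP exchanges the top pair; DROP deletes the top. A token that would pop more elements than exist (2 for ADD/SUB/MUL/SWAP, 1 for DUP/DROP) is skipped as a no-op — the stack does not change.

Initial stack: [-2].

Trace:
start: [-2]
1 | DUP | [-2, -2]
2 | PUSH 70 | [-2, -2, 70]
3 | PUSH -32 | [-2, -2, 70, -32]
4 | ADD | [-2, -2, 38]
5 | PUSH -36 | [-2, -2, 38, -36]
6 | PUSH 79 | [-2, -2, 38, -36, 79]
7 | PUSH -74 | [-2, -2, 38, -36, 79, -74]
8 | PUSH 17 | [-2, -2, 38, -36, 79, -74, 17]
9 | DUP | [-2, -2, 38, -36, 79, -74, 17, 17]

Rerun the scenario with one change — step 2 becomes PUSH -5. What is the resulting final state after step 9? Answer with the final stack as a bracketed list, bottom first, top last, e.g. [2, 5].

[-2, -2, -37, -36, 79, -74, 17, 17]

(re-executing from step 2 with the substitution; state before step 2: [-2, -2])
2 | PUSH -5 | [-2, -2, -5]
3 | PUSH -32 | [-2, -2, -5, -32]
4 | ADD | [-2, -2, -37]
5 | PUSH -36 | [-2, -2, -37, -36]
6 | PUSH 79 | [-2, -2, -37, -36, 79]
7 | PUSH -74 | [-2, -2, -37, -36, 79, -74]
8 | PUSH 17 | [-2, -2, -37, -36, 79, -74, 17]
9 | DUP | [-2, -2, -37, -36, 79, -74, 17, 17]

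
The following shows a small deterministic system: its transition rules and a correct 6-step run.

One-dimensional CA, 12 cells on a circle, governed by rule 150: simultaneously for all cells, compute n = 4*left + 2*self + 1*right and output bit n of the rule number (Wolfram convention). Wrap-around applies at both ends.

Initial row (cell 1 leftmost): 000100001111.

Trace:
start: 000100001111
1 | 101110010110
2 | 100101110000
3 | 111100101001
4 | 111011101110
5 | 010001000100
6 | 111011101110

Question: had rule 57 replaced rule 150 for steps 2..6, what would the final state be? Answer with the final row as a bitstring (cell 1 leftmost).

(re-executing steps 2..6 under rule 57; state before step 2: 101110010110)
2 | 011001001101
3 | 110100101010
4 | 101010010101
5 | 010101001011
6 | 101010100110

101010100110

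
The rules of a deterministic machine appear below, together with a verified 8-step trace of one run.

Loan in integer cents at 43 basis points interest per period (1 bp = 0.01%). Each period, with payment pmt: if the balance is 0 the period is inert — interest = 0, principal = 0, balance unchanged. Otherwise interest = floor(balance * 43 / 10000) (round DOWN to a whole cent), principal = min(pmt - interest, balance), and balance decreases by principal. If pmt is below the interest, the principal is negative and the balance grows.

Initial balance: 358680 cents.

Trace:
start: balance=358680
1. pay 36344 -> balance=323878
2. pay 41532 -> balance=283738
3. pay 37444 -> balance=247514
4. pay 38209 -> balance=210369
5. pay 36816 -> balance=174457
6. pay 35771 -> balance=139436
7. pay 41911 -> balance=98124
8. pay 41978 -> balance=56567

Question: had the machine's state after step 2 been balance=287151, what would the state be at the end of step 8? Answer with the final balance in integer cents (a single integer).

60069

state after step 2 := balance=287151
3. pay 37444 -> balance=250941
4. pay 38209 -> balance=213811
5. pay 36816 -> balance=177914
6. pay 35771 -> balance=142908
7. pay 41911 -> balance=101611
8. pay 41978 -> balance=60069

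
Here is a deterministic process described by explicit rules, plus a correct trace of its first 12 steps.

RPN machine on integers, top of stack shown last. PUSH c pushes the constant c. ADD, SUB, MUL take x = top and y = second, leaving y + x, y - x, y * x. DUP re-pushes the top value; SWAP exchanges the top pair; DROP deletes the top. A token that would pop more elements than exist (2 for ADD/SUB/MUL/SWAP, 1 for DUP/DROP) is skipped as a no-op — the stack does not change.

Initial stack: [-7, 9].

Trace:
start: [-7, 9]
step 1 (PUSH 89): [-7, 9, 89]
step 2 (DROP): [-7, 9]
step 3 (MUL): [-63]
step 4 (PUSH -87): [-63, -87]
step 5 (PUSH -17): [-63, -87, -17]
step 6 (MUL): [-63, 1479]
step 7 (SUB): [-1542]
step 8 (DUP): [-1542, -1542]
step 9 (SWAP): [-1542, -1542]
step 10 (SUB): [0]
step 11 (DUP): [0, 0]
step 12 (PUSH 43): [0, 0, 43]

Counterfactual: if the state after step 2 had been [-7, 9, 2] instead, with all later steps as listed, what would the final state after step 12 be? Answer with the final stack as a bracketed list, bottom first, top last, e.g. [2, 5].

state after step 2 := [-7, 9, 2]
step 3 (MUL): [-7, 18]
step 4 (PUSH -87): [-7, 18, -87]
step 5 (PUSH -17): [-7, 18, -87, -17]
step 6 (MUL): [-7, 18, 1479]
step 7 (SUB): [-7, -1461]
step 8 (DUP): [-7, -1461, -1461]
step 9 (SWAP): [-7, -1461, -1461]
step 10 (SUB): [-7, 0]
step 11 (DUP): [-7, 0, 0]
step 12 (PUSH 43): [-7, 0, 0, 43]

[-7, 0, 0, 43]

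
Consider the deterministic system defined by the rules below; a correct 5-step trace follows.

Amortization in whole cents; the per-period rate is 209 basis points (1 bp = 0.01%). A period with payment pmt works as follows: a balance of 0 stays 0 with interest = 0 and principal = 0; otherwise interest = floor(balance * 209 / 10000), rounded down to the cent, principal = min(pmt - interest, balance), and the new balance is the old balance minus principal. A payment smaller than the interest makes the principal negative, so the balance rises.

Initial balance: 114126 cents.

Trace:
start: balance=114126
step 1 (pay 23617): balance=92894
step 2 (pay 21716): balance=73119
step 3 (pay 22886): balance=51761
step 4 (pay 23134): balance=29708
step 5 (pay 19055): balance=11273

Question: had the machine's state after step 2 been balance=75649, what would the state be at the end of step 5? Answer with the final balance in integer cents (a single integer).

13966

state after step 2 := balance=75649
step 3 (pay 22886): balance=54344
step 4 (pay 23134): balance=32345
step 5 (pay 19055): balance=13966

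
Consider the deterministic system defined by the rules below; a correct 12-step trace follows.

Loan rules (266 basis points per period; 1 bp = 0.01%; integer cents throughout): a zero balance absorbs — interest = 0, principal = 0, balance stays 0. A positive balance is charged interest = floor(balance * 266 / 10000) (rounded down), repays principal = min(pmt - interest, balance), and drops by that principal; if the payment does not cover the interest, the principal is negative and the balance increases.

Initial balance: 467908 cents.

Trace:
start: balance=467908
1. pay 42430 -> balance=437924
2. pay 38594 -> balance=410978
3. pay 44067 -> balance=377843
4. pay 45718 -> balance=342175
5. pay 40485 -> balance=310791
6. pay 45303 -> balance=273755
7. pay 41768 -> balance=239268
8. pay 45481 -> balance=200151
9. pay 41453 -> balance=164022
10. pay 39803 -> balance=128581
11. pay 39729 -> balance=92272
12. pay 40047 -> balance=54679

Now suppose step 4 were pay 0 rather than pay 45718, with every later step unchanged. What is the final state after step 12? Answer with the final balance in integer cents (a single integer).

(re-executing from step 4 with the substitution; state before step 4: balance=377843)
4. pay 0 -> balance=387893
5. pay 40485 -> balance=357725
6. pay 45303 -> balance=321937
7. pay 41768 -> balance=288732
8. pay 45481 -> balance=250931
9. pay 41453 -> balance=216152
10. pay 39803 -> balance=182098
11. pay 39729 -> balance=147212
12. pay 40047 -> balance=111080

111080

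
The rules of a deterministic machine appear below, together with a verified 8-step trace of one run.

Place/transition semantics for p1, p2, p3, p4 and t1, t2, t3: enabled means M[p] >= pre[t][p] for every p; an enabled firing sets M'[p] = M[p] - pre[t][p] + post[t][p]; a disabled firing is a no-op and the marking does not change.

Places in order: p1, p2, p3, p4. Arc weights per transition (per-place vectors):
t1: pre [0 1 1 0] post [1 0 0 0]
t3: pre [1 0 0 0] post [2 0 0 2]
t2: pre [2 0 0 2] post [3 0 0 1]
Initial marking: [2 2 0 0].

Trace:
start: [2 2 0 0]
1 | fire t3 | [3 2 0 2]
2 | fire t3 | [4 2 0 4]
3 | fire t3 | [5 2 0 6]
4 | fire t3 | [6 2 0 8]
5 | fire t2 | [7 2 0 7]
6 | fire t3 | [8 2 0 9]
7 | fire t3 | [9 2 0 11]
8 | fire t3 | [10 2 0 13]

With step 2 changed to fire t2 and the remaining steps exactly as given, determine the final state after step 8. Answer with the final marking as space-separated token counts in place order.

10 2 0 10

(re-executing from step 2 with the substitution; state before step 2: [3 2 0 2])
2 | fire t2 | [4 2 0 1]
3 | fire t3 | [5 2 0 3]
4 | fire t3 | [6 2 0 5]
5 | fire t2 | [7 2 0 4]
6 | fire t3 | [8 2 0 6]
7 | fire t3 | [9 2 0 8]
8 | fire t3 | [10 2 0 10]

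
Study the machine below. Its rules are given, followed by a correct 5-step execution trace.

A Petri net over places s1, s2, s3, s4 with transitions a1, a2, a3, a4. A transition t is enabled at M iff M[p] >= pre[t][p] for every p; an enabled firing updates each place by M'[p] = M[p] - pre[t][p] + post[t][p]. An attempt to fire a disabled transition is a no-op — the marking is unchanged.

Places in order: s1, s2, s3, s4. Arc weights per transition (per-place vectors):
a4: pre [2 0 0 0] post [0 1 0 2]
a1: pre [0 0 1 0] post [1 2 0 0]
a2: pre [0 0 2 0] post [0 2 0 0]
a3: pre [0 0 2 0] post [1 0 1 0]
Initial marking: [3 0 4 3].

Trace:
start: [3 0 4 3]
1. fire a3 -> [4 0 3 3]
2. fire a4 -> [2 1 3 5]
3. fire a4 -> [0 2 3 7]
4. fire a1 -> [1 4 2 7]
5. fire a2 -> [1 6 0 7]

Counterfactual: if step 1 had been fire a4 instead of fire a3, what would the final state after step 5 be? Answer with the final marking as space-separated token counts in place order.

(re-executing from step 1 with the substitution; state before step 1: [3 0 4 3])
1. fire a4 -> [1 1 4 5]
2. fire a4 -> [1 1 4 5]
3. fire a4 -> [1 1 4 5]
4. fire a1 -> [2 3 3 5]
5. fire a2 -> [2 5 1 5]

2 5 1 5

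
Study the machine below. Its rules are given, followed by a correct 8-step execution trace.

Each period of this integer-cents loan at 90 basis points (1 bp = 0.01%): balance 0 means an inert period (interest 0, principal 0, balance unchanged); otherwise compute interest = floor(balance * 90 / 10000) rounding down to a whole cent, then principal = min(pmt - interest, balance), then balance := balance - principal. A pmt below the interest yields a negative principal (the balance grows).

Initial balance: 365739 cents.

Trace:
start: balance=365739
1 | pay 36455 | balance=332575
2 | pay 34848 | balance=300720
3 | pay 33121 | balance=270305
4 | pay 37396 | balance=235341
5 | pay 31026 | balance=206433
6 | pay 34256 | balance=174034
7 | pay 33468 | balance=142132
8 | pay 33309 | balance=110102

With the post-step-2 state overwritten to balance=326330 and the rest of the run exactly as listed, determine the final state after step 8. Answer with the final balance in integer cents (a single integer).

state after step 2 := balance=326330
3 | pay 33121 | balance=296145
4 | pay 37396 | balance=261414
5 | pay 31026 | balance=232740
6 | pay 34256 | balance=200578
7 | pay 33468 | balance=168915
8 | pay 33309 | balance=137126

137126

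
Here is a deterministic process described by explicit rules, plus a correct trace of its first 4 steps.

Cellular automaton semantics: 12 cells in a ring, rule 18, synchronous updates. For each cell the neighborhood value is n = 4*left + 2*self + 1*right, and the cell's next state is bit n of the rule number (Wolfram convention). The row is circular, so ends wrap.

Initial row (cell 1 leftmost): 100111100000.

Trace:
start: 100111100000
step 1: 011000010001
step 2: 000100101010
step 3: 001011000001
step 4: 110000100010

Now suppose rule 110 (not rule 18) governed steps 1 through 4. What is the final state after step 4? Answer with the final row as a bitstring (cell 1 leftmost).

(re-executing steps 1..4 under rule 110; state before step 1: 100111100000)
step 1: 101100100001
step 2: 111101100011
step 3: 000111100110
step 4: 001100101110

001100101110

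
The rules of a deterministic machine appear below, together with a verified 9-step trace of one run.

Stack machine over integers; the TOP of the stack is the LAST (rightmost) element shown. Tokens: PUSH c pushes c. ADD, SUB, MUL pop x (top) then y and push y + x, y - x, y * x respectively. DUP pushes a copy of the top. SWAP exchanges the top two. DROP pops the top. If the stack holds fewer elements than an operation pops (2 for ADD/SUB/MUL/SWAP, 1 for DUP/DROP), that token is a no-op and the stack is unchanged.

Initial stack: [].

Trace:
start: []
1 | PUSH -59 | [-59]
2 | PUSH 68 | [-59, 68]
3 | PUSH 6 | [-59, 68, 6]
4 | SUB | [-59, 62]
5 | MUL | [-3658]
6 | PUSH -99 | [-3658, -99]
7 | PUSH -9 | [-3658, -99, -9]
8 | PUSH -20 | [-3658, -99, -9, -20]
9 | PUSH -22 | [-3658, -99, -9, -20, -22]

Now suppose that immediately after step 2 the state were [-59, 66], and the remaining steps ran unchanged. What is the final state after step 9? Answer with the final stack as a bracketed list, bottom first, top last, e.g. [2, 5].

state after step 2 := [-59, 66]
3 | PUSH 6 | [-59, 66, 6]
4 | SUB | [-59, 60]
5 | MUL | [-3540]
6 | PUSH -99 | [-3540, -99]
7 | PUSH -9 | [-3540, -99, -9]
8 | PUSH -20 | [-3540, -99, -9, -20]
9 | PUSH -22 | [-3540, -99, -9, -20, -22]

[-3540, -99, -9, -20, -22]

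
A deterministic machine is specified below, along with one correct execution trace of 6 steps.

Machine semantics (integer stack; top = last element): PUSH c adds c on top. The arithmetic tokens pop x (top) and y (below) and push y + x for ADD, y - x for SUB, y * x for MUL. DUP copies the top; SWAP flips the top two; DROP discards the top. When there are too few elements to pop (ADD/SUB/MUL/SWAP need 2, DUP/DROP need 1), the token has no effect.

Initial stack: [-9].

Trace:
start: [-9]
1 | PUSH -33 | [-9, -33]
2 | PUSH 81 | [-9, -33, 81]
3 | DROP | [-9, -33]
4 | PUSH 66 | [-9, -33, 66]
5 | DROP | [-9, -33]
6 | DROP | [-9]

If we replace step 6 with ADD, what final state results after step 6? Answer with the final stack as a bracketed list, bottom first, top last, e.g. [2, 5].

(re-executing from step 6 with the substitution; state before step 6: [-9, -33])
6 | ADD | [-42]

[-42]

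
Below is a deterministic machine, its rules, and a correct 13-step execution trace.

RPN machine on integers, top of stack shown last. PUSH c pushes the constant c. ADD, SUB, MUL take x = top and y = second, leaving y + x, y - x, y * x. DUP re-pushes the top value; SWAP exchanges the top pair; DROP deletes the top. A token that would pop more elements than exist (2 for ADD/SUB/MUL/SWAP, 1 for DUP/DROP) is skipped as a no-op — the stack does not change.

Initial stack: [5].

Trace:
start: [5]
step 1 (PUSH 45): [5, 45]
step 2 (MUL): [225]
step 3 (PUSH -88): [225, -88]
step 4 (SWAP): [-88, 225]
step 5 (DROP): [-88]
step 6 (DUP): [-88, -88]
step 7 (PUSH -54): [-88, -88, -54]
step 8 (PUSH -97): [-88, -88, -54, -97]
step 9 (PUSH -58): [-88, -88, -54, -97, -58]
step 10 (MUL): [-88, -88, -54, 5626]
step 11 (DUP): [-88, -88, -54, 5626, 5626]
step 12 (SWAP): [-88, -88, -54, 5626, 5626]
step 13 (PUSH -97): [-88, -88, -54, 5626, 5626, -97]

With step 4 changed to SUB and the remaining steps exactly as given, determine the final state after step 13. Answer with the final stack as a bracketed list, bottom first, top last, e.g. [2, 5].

(re-executing from step 4 with the substitution; state before step 4: [225, -88])
step 4 (SUB): [313]
step 5 (DROP): []
step 6 (DUP): []
step 7 (PUSH -54): [-54]
step 8 (PUSH -97): [-54, -97]
step 9 (PUSH -58): [-54, -97, -58]
step 10 (MUL): [-54, 5626]
step 11 (DUP): [-54, 5626, 5626]
step 12 (SWAP): [-54, 5626, 5626]
step 13 (PUSH -97): [-54, 5626, 5626, -97]

[-54, 5626, 5626, -97]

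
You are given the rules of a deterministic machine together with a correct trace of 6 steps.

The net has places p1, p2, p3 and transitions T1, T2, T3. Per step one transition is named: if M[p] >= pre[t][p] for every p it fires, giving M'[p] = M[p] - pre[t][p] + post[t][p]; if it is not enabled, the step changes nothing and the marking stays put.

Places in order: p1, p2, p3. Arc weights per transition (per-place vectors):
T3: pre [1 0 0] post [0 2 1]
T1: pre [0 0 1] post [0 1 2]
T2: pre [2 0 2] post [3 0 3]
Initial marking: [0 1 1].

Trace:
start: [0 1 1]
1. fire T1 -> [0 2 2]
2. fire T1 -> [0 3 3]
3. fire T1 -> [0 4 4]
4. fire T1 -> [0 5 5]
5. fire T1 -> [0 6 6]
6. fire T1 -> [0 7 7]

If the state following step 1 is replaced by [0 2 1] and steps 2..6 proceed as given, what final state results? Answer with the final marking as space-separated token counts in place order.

state after step 1 := [0 2 1]
2. fire T1 -> [0 3 2]
3. fire T1 -> [0 4 3]
4. fire T1 -> [0 5 4]
5. fire T1 -> [0 6 5]
6. fire T1 -> [0 7 6]

0 7 6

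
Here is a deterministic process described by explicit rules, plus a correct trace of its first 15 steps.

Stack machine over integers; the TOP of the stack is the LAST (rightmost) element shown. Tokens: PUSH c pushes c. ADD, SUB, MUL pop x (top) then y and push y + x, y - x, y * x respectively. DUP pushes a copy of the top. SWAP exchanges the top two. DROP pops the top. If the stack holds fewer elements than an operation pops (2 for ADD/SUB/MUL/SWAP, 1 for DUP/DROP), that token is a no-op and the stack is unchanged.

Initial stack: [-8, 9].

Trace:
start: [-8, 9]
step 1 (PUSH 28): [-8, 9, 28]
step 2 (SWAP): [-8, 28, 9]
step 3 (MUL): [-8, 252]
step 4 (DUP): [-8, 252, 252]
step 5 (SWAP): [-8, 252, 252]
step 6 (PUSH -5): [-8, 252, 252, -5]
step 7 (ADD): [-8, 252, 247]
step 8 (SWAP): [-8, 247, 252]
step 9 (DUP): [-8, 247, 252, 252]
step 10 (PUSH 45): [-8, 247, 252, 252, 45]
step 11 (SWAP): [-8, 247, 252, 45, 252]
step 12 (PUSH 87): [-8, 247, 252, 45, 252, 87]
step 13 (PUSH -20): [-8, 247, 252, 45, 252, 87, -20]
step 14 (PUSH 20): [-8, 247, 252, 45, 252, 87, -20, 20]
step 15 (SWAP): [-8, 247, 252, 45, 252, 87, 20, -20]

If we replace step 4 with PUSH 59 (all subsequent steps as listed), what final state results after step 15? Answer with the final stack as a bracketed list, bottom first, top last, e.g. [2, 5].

[-8, 247, 59, 45, 59, 87, 20, -20]

(re-executing from step 4 with the substitution; state before step 4: [-8, 252])
step 4 (PUSH 59): [-8, 252, 59]
step 5 (SWAP): [-8, 59, 252]
step 6 (PUSH -5): [-8, 59, 252, -5]
step 7 (ADD): [-8, 59, 247]
step 8 (SWAP): [-8, 247, 59]
step 9 (DUP): [-8, 247, 59, 59]
step 10 (PUSH 45): [-8, 247, 59, 59, 45]
step 11 (SWAP): [-8, 247, 59, 45, 59]
step 12 (PUSH 87): [-8, 247, 59, 45, 59, 87]
step 13 (PUSH -20): [-8, 247, 59, 45, 59, 87, -20]
step 14 (PUSH 20): [-8, 247, 59, 45, 59, 87, -20, 20]
step 15 (SWAP): [-8, 247, 59, 45, 59, 87, 20, -20]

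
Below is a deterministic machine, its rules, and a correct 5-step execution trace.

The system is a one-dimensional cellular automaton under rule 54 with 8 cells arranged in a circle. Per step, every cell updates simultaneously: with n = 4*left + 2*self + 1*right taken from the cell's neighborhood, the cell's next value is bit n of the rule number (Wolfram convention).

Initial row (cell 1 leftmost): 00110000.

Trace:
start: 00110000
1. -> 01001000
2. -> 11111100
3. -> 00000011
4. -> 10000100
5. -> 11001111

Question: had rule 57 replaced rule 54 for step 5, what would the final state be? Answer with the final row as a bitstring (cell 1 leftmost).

(re-executing step 5 under rule 57; state before step 5: 10000100)
5. -> 01110010

01110010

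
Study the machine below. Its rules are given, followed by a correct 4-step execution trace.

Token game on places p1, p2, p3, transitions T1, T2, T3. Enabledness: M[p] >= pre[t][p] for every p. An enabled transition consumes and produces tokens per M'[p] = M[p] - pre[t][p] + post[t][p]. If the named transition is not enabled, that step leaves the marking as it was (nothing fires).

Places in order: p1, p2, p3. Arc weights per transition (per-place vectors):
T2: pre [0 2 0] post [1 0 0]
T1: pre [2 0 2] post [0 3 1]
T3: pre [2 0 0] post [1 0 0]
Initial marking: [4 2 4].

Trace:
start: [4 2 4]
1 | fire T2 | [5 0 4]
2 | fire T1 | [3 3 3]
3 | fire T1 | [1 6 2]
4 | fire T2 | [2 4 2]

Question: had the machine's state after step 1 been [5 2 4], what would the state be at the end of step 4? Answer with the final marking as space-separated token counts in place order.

state after step 1 := [5 2 4]
2 | fire T1 | [3 5 3]
3 | fire T1 | [1 8 2]
4 | fire T2 | [2 6 2]

2 6 2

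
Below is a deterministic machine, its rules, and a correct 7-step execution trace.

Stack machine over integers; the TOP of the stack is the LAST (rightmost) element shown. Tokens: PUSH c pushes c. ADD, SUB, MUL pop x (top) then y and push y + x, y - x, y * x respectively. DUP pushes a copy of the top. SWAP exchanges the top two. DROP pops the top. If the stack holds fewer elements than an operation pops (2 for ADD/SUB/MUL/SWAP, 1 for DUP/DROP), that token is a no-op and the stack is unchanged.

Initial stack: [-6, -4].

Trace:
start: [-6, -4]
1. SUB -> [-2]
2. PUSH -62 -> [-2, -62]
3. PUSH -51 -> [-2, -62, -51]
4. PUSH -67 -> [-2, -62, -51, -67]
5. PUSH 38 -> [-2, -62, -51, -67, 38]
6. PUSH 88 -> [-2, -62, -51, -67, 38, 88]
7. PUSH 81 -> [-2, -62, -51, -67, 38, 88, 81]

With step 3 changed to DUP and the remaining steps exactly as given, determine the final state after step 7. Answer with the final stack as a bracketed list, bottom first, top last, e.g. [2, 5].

[-2, -62, -62, -67, 38, 88, 81]

(re-executing from step 3 with the substitution; state before step 3: [-2, -62])
3. DUP -> [-2, -62, -62]
4. PUSH -67 -> [-2, -62, -62, -67]
5. PUSH 38 -> [-2, -62, -62, -67, 38]
6. PUSH 88 -> [-2, -62, -62, -67, 38, 88]
7. PUSH 81 -> [-2, -62, -62, -67, 38, 88, 81]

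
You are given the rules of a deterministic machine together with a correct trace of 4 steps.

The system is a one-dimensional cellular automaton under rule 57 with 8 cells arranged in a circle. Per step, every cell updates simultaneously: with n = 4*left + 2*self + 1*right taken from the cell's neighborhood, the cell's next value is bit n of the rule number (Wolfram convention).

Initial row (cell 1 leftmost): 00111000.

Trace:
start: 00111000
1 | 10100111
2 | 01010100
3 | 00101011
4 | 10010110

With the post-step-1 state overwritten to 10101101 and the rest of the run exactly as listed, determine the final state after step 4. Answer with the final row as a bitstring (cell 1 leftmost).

state after step 1 := 10101101
2 | 01011011
3 | 10110110
4 | 01101101

01101101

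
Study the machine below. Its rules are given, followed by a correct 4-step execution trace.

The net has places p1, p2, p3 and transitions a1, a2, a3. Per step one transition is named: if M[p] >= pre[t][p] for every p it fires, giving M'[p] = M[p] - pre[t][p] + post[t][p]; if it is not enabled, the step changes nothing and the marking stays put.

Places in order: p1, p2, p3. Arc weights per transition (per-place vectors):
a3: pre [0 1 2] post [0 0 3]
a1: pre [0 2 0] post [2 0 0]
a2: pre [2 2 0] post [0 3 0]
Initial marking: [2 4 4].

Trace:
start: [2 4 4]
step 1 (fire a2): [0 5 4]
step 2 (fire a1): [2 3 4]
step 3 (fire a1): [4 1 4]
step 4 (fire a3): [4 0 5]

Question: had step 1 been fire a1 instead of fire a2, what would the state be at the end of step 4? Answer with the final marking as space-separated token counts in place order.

(re-executing from step 1 with the substitution; state before step 1: [2 4 4])
step 1 (fire a1): [4 2 4]
step 2 (fire a1): [6 0 4]
step 3 (fire a1): [6 0 4]
step 4 (fire a3): [6 0 4]

6 0 4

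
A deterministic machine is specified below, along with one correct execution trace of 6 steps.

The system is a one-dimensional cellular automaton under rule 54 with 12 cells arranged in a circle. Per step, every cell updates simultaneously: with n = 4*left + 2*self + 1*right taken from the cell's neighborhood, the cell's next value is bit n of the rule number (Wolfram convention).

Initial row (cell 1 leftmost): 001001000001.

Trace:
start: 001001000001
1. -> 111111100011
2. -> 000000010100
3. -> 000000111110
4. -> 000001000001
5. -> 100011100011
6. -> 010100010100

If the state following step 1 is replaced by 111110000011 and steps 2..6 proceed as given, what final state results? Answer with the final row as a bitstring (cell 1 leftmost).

010001000100

state after step 1 := 111110000011
2. -> 000001000100
3. -> 000011101110
4. -> 000100010001
5. -> 101110111011
6. -> 010001000100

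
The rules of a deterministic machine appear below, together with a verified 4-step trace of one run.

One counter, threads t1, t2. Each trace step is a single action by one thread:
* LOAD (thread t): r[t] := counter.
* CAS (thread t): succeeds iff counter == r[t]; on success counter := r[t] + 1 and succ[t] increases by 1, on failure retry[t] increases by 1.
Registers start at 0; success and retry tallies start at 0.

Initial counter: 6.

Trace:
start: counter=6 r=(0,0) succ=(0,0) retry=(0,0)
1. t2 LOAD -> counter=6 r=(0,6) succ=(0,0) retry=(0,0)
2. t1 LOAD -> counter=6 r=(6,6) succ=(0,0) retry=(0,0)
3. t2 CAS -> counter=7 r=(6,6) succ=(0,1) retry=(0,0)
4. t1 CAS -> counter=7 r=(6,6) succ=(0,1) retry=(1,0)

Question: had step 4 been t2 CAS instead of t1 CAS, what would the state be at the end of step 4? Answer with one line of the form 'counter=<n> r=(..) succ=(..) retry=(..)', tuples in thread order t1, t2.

counter=7 r=(6,6) succ=(0,1) retry=(0,1)

(re-executing from step 4 with the substitution; state before step 4: counter=7 r=(6,6) succ=(0,1) retry=(0,0))
4. t2 CAS -> counter=7 r=(6,6) succ=(0,1) retry=(0,1)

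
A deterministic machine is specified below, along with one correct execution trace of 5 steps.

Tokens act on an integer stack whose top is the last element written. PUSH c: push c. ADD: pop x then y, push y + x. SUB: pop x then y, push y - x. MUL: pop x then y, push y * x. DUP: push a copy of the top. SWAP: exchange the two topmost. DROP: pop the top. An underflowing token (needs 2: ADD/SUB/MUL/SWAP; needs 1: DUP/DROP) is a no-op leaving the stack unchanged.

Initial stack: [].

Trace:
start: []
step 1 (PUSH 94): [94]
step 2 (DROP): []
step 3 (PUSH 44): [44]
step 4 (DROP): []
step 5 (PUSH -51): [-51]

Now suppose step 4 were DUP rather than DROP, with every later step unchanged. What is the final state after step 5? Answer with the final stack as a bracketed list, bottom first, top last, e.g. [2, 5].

[44, 44, -51]

(re-executing from step 4 with the substitution; state before step 4: [44])
step 4 (DUP): [44, 44]
step 5 (PUSH -51): [44, 44, -51]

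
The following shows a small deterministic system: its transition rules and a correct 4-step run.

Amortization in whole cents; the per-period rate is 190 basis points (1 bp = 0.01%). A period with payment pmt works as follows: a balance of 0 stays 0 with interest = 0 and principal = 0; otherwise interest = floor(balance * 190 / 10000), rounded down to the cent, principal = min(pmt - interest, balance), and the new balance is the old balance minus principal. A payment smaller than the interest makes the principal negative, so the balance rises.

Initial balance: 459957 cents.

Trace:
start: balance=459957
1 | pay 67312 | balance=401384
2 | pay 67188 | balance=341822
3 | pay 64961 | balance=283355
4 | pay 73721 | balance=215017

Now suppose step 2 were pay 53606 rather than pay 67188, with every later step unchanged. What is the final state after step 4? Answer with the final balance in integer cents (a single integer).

229120

(re-executing from step 2 with the substitution; state before step 2: balance=401384)
2 | pay 53606 | balance=355404
3 | pay 64961 | balance=297195
4 | pay 73721 | balance=229120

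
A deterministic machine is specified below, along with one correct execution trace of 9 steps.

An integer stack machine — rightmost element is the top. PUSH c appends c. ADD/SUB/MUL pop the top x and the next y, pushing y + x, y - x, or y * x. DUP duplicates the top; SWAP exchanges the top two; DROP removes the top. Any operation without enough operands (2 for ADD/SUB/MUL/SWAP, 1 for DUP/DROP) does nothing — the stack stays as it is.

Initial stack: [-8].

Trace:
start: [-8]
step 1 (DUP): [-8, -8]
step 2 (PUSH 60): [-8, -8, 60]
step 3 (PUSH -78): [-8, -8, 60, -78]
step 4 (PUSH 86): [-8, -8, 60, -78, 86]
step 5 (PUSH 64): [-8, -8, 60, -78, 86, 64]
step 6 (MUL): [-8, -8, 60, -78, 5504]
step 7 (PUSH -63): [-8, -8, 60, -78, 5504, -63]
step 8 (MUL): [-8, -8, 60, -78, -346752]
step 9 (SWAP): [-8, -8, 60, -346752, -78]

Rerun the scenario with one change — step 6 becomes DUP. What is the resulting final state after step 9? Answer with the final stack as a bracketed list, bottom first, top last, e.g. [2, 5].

(re-executing from step 6 with the substitution; state before step 6: [-8, -8, 60, -78, 86, 64])
step 6 (DUP): [-8, -8, 60, -78, 86, 64, 64]
step 7 (PUSH -63): [-8, -8, 60, -78, 86, 64, 64, -63]
step 8 (MUL): [-8, -8, 60, -78, 86, 64, -4032]
step 9 (SWAP): [-8, -8, 60, -78, 86, -4032, 64]

[-8, -8, 60, -78, 86, -4032, 64]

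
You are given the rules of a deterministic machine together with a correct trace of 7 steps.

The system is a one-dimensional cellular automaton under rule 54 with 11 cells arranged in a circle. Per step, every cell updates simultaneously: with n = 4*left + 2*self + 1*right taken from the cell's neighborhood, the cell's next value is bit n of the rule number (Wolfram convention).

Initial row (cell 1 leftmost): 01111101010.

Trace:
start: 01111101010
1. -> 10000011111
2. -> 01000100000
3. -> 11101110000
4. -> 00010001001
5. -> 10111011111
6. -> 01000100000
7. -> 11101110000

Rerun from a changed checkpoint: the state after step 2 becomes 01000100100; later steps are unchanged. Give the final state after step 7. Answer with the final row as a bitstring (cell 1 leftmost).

state after step 2 := 01000100100
3. -> 11101111110
4. -> 00010000001
5. -> 10111000011
6. -> 01000100100
7. -> 11101111110

11101111110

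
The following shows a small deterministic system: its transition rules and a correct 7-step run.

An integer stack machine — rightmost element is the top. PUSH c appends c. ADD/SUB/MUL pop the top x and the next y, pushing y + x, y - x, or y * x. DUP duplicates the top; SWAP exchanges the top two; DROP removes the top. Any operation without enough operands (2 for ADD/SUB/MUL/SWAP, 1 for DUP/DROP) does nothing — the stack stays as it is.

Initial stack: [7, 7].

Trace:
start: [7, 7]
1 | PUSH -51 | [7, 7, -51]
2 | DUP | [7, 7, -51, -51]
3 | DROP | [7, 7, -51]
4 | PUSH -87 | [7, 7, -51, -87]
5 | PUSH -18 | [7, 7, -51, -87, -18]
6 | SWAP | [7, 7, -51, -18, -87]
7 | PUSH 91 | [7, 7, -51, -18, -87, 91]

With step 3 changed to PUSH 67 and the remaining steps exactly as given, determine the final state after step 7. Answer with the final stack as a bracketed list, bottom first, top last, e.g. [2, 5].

(re-executing from step 3 with the substitution; state before step 3: [7, 7, -51, -51])
3 | PUSH 67 | [7, 7, -51, -51, 67]
4 | PUSH -87 | [7, 7, -51, -51, 67, -87]
5 | PUSH -18 | [7, 7, -51, -51, 67, -87, -18]
6 | SWAP | [7, 7, -51, -51, 67, -18, -87]
7 | PUSH 91 | [7, 7, -51, -51, 67, -18, -87, 91]

[7, 7, -51, -51, 67, -18, -87, 91]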